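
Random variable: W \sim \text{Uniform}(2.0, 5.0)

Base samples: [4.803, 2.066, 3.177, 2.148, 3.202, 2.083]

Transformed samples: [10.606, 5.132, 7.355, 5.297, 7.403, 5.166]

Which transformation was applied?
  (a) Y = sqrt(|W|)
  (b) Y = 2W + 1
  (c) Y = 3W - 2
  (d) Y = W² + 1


Checking option (b) Y = 2W + 1:
  W = 4.803 -> Y = 10.606 ✓
  W = 2.066 -> Y = 5.132 ✓
  W = 3.177 -> Y = 7.355 ✓
All samples match this transformation.

(b) 2W + 1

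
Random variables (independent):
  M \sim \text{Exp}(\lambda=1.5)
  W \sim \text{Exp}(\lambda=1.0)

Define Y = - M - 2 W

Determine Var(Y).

For independent RVs: Var(aX + bY) = a²Var(X) + b²Var(Y)
Var(M) = 0.44444444
Var(W) = 1
Var(Y) = (-1)²*0.44444444 + (-2)²*1
= 1*0.44444444 + 4*1 = 4.4444444

4.4444444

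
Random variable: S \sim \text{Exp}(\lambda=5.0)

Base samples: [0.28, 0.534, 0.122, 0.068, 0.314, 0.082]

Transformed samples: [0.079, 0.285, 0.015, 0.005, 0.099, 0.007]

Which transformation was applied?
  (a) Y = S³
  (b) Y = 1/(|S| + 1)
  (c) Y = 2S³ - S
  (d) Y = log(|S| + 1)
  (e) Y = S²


Checking option (e) Y = S²:
  S = 0.28 -> Y = 0.079 ✓
  S = 0.534 -> Y = 0.285 ✓
  S = 0.122 -> Y = 0.015 ✓
All samples match this transformation.

(e) S²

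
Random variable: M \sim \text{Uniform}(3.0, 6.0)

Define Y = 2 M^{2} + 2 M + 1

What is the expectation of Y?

E[Y] = 2*E[M²] + 2*E[M] + 1
E[M] = 4.5
E[M²] = Var(M) + (E[M])² = 0.75 + 20.25 = 21
E[Y] = 2*21 + 2*4.5 + 1 = 52

52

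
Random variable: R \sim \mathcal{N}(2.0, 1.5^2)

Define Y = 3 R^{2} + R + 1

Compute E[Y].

E[Y] = 3*E[R²] + 1*E[R] + 1
E[R] = 2
E[R²] = Var(R) + (E[R])² = 2.25 + 4 = 6.25
E[Y] = 3*6.25 + 1*2 + 1 = 21.75

21.75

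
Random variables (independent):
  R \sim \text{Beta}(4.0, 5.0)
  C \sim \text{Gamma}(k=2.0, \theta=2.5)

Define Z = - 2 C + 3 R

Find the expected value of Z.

E[Z] = 3*E[R] - 2*E[C]
E[R] = 0.44444444
E[C] = 5
E[Z] = 3*0.44444444 - 2*5 = -8.6666667

-8.6666667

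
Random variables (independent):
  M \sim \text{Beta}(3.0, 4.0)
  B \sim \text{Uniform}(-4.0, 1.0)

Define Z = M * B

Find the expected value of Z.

For independent RVs: E[XY] = E[X]*E[Y]
E[M] = 0.42857143
E[B] = -1.5
E[Z] = 0.42857143 * (-1.5) = -0.64285714

-0.64285714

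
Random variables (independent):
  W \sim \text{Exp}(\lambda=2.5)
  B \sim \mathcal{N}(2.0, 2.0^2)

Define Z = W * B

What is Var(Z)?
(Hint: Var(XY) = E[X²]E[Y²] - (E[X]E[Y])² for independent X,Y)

Var(XY) = E[X²]E[Y²] - (E[X]E[Y])²
E[W] = 0.4, Var(W) = 0.16
E[B] = 2, Var(B) = 4
E[W²] = 0.16 + 0.4² = 0.32
E[B²] = 4 + 2² = 8
Var(Z) = 0.32*8 - (0.4*2)²
= 2.56 - 0.64 = 1.92

1.92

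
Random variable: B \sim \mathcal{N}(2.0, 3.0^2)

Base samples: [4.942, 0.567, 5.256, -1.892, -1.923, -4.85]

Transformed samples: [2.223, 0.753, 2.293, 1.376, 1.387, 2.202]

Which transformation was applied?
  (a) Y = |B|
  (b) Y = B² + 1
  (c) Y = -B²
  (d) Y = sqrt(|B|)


Checking option (d) Y = sqrt(|B|):
  B = 4.942 -> Y = 2.223 ✓
  B = 0.567 -> Y = 0.753 ✓
  B = 5.256 -> Y = 2.293 ✓
All samples match this transformation.

(d) sqrt(|B|)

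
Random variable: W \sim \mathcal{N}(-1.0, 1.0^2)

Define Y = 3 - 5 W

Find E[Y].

For Y = -5W + 3:
E[Y] = -5 * E[W] + 3
E[W] = -1.0 = -1
E[Y] = -5 * (-1) + 3 = 8

8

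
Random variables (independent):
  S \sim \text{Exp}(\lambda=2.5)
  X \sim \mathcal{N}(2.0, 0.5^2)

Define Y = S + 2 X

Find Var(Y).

For independent RVs: Var(aX + bY) = a²Var(X) + b²Var(Y)
Var(S) = 0.16
Var(X) = 0.25
Var(Y) = 1²*0.16 + 2²*0.25
= 1*0.16 + 4*0.25 = 1.16

1.16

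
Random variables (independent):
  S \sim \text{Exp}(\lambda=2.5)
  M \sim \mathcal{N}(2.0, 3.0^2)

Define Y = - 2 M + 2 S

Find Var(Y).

For independent RVs: Var(aX + bY) = a²Var(X) + b²Var(Y)
Var(S) = 0.16
Var(M) = 9
Var(Y) = 2²*0.16 + (-2)²*9
= 4*0.16 + 4*9 = 36.64

36.64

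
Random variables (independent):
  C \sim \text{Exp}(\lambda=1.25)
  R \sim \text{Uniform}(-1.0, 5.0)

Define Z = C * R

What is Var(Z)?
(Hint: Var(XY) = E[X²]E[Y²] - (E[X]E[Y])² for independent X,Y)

Var(XY) = E[X²]E[Y²] - (E[X]E[Y])²
E[C] = 0.8, Var(C) = 0.64
E[R] = 2, Var(R) = 3
E[C²] = 0.64 + 0.8² = 1.28
E[R²] = 3 + 2² = 7
Var(Z) = 1.28*7 - (0.8*2)²
= 8.96 - 2.56 = 6.4

6.4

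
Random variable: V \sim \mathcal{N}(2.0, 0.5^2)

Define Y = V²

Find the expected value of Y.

E[V²] = Var(V) + (E[V])² = 0.25 + 4 = 4.25

4.25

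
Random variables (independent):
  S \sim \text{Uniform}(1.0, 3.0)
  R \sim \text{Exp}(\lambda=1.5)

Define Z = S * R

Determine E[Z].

For independent RVs: E[XY] = E[X]*E[Y]
E[S] = 2
E[R] = 0.66666667
E[Z] = 2 * 0.66666667 = 1.3333333

1.3333333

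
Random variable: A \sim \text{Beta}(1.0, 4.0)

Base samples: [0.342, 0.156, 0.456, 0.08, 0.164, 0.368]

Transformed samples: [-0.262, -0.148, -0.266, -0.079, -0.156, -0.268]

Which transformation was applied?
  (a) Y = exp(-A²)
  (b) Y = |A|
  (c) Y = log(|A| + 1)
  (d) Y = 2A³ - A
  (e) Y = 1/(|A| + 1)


Checking option (d) Y = 2A³ - A:
  A = 0.342 -> Y = -0.262 ✓
  A = 0.156 -> Y = -0.148 ✓
  A = 0.456 -> Y = -0.266 ✓
All samples match this transformation.

(d) 2A³ - A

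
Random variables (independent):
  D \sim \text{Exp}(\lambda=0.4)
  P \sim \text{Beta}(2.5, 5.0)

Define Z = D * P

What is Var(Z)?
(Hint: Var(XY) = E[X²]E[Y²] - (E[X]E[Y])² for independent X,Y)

Var(XY) = E[X²]E[Y²] - (E[X]E[Y])²
E[D] = 2.5, Var(D) = 6.25
E[P] = 0.33333333, Var(P) = 0.026143791
E[D²] = 6.25 + 2.5² = 12.5
E[P²] = 0.026143791 + 0.33333333² = 0.1372549
Var(Z) = 12.5*0.1372549 - (2.5*0.33333333)²
= 1.7156863 - 0.69444444 = 1.0212418

1.0212418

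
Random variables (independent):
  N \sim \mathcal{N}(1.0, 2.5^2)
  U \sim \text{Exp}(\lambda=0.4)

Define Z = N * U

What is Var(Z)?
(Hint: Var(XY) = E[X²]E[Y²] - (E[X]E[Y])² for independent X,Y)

Var(XY) = E[X²]E[Y²] - (E[X]E[Y])²
E[N] = 1, Var(N) = 6.25
E[U] = 2.5, Var(U) = 6.25
E[N²] = 6.25 + 1² = 7.25
E[U²] = 6.25 + 2.5² = 12.5
Var(Z) = 7.25*12.5 - (1*2.5)²
= 90.625 - 6.25 = 84.375

84.375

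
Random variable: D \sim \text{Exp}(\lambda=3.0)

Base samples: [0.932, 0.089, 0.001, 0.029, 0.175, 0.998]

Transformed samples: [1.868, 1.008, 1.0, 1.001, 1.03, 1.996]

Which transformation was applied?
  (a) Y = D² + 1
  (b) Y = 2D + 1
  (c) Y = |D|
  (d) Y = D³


Checking option (a) Y = D² + 1:
  D = 0.932 -> Y = 1.868 ✓
  D = 0.089 -> Y = 1.008 ✓
  D = 0.001 -> Y = 1.0 ✓
All samples match this transformation.

(a) D² + 1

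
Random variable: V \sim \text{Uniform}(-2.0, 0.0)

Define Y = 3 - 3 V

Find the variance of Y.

For Y = aV + b: Var(Y) = a² * Var(V)
Var(V) = (0 + 2)^2/12 = 0.33333333
Var(Y) = (-3)² * 0.33333333 = 9 * 0.33333333 = 3

3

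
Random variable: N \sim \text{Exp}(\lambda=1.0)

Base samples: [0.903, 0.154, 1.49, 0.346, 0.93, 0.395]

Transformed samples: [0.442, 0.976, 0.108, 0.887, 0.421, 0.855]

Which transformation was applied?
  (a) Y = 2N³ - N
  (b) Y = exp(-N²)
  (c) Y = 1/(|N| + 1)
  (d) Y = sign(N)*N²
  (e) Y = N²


Checking option (b) Y = exp(-N²):
  N = 0.903 -> Y = 0.442 ✓
  N = 0.154 -> Y = 0.976 ✓
  N = 1.49 -> Y = 0.108 ✓
All samples match this transformation.

(b) exp(-N²)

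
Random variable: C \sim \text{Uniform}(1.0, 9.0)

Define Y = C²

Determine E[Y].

E[C²] = Var(C) + (E[C])² = 5.3333333 + 25 = 30.333333

30.333333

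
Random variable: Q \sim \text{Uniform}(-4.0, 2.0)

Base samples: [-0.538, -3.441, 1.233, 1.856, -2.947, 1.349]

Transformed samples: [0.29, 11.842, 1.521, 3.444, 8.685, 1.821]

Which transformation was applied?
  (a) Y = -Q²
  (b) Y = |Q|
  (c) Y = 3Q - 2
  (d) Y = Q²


Checking option (d) Y = Q²:
  Q = -0.538 -> Y = 0.29 ✓
  Q = -3.441 -> Y = 11.842 ✓
  Q = 1.233 -> Y = 1.521 ✓
All samples match this transformation.

(d) Q²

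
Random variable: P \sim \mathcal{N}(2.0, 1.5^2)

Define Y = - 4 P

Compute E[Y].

For Y = -4P:
E[Y] = -4 * E[P]
E[P] = 2.0 = 2
E[Y] = -4 * 2 = -8

-8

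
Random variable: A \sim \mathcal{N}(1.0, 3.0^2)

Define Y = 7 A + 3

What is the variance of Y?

For Y = aA + b: Var(Y) = a² * Var(A)
Var(A) = 3.0^2 = 9
Var(Y) = 7² * 9 = 49 * 9 = 441

441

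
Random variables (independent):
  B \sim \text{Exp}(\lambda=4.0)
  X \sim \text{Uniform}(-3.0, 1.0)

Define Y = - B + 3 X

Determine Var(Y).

For independent RVs: Var(aX + bY) = a²Var(X) + b²Var(Y)
Var(B) = 0.0625
Var(X) = 1.3333333
Var(Y) = (-1)²*0.0625 + 3²*1.3333333
= 1*0.0625 + 9*1.3333333 = 12.0625

12.0625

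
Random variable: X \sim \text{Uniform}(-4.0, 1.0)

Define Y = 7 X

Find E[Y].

For Y = 7X:
E[Y] = 7 * E[X]
E[X] = (-4 + 1)/2 = -1.5
E[Y] = 7 * (-1.5) = -10.5

-10.5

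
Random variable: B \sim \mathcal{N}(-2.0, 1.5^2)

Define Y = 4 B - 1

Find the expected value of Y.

For Y = 4B - 1:
E[Y] = 4 * E[B] - 1
E[B] = -2.0 = -2
E[Y] = 4 * (-2) - 1 = -9

-9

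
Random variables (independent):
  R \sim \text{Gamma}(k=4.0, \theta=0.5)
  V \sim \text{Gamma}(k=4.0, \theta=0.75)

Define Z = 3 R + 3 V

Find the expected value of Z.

E[Z] = 3*E[R] + 3*E[V]
E[R] = 2
E[V] = 3
E[Z] = 3*2 + 3*3 = 15

15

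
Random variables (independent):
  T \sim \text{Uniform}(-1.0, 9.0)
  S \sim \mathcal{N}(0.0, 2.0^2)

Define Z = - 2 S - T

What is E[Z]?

E[Z] = -1*E[T] - 2*E[S]
E[T] = 4
E[S] = 0
E[Z] = -1*4 - 2*0 = -4

-4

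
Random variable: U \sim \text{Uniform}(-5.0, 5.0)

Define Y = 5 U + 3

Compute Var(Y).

For Y = aU + b: Var(Y) = a² * Var(U)
Var(U) = (5 + 5)^2/12 = 8.3333333
Var(Y) = 5² * 8.3333333 = 25 * 8.3333333 = 208.33333

208.33333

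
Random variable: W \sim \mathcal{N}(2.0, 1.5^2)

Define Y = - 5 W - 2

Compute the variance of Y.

For Y = aW + b: Var(Y) = a² * Var(W)
Var(W) = 1.5^2 = 2.25
Var(Y) = (-5)² * 2.25 = 25 * 2.25 = 56.25

56.25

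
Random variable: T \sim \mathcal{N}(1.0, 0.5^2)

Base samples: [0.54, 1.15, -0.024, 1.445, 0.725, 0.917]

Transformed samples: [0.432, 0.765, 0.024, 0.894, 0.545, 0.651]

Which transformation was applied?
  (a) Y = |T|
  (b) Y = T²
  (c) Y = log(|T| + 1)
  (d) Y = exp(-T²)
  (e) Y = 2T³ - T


Checking option (c) Y = log(|T| + 1):
  T = 0.54 -> Y = 0.432 ✓
  T = 1.15 -> Y = 0.765 ✓
  T = -0.024 -> Y = 0.024 ✓
All samples match this transformation.

(c) log(|T| + 1)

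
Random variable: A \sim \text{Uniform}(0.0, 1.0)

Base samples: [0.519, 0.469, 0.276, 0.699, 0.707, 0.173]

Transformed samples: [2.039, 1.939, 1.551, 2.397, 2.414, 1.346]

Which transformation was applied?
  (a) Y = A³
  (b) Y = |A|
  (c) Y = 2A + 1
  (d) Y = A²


Checking option (c) Y = 2A + 1:
  A = 0.519 -> Y = 2.039 ✓
  A = 0.469 -> Y = 1.939 ✓
  A = 0.276 -> Y = 1.551 ✓
All samples match this transformation.

(c) 2A + 1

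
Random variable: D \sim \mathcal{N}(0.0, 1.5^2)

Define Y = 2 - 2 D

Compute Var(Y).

For Y = aD + b: Var(Y) = a² * Var(D)
Var(D) = 1.5^2 = 2.25
Var(Y) = (-2)² * 2.25 = 4 * 2.25 = 9

9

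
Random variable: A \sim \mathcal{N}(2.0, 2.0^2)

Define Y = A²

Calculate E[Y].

E[A²] = Var(A) + (E[A])² = 4 + 4 = 8

8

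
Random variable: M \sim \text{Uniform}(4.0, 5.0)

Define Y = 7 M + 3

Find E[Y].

For Y = 7M + 3:
E[Y] = 7 * E[M] + 3
E[M] = (4 + 5)/2 = 4.5
E[Y] = 7 * 4.5 + 3 = 34.5

34.5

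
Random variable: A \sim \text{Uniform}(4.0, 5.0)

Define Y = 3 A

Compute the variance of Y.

For Y = aA + b: Var(Y) = a² * Var(A)
Var(A) = (5 - 4)^2/12 = 0.083333333
Var(Y) = 3² * 0.083333333 = 9 * 0.083333333 = 0.75

0.75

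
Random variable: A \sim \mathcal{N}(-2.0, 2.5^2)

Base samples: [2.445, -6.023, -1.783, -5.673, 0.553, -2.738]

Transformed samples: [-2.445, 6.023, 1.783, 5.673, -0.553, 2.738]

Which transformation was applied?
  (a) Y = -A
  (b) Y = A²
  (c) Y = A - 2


Checking option (a) Y = -A:
  A = 2.445 -> Y = -2.445 ✓
  A = -6.023 -> Y = 6.023 ✓
  A = -1.783 -> Y = 1.783 ✓
All samples match this transformation.

(a) -A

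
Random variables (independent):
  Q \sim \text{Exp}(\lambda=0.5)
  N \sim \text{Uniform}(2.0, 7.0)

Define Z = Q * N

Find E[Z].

For independent RVs: E[XY] = E[X]*E[Y]
E[Q] = 2
E[N] = 4.5
E[Z] = 2 * 4.5 = 9

9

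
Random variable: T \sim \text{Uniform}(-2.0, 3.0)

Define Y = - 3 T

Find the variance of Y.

For Y = aT + b: Var(Y) = a² * Var(T)
Var(T) = (3 + 2)^2/12 = 2.0833333
Var(Y) = (-3)² * 2.0833333 = 9 * 2.0833333 = 18.75

18.75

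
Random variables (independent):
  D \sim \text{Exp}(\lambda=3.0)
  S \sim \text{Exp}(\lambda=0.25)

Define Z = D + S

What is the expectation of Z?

E[Z] = 1*E[D] + 1*E[S]
E[D] = 0.33333333
E[S] = 4
E[Z] = 1*0.33333333 + 1*4 = 4.3333333

4.3333333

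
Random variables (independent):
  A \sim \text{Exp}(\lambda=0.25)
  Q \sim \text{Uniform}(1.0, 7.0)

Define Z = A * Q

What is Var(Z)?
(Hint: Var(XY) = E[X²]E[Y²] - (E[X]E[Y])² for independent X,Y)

Var(XY) = E[X²]E[Y²] - (E[X]E[Y])²
E[A] = 4, Var(A) = 16
E[Q] = 4, Var(Q) = 3
E[A²] = 16 + 4² = 32
E[Q²] = 3 + 4² = 19
Var(Z) = 32*19 - (4*4)²
= 608 - 256 = 352

352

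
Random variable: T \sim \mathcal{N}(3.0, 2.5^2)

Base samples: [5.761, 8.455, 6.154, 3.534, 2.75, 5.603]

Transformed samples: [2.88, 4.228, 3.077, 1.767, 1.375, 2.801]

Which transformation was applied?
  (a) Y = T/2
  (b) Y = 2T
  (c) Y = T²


Checking option (a) Y = T/2:
  T = 5.761 -> Y = 2.88 ✓
  T = 8.455 -> Y = 4.228 ✓
  T = 6.154 -> Y = 3.077 ✓
All samples match this transformation.

(a) T/2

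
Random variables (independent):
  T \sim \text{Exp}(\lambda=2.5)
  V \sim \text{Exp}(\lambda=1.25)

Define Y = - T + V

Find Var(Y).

For independent RVs: Var(aX + bY) = a²Var(X) + b²Var(Y)
Var(T) = 0.16
Var(V) = 0.64
Var(Y) = (-1)²*0.16 + 1²*0.64
= 1*0.16 + 1*0.64 = 0.8

0.8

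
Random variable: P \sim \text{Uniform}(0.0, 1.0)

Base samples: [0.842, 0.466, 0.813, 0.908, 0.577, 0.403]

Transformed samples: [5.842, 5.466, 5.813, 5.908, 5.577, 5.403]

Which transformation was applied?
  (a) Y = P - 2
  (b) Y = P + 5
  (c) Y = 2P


Checking option (b) Y = P + 5:
  P = 0.842 -> Y = 5.842 ✓
  P = 0.466 -> Y = 5.466 ✓
  P = 0.813 -> Y = 5.813 ✓
All samples match this transformation.

(b) P + 5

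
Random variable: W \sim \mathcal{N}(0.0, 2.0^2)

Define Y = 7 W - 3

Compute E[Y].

For Y = 7W - 3:
E[Y] = 7 * E[W] - 3
E[W] = 0.0 = 0
E[Y] = 7 * 0 - 3 = -3

-3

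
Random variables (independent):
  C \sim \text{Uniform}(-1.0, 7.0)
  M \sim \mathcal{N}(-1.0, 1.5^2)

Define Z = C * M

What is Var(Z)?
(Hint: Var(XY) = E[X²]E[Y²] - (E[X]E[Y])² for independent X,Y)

Var(XY) = E[X²]E[Y²] - (E[X]E[Y])²
E[C] = 3, Var(C) = 5.3333333
E[M] = -1, Var(M) = 2.25
E[C²] = 5.3333333 + 3² = 14.333333
E[M²] = 2.25 + (-1)² = 3.25
Var(Z) = 14.333333*3.25 - (3*(-1))²
= 46.583333 - 9 = 37.583333

37.583333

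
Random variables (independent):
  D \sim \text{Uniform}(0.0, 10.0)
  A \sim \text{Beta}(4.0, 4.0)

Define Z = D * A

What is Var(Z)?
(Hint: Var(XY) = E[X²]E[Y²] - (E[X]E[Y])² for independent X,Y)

Var(XY) = E[X²]E[Y²] - (E[X]E[Y])²
E[D] = 5, Var(D) = 8.3333333
E[A] = 0.5, Var(A) = 0.027777778
E[D²] = 8.3333333 + 5² = 33.333333
E[A²] = 0.027777778 + 0.5² = 0.27777778
Var(Z) = 33.333333*0.27777778 - (5*0.5)²
= 9.2592593 - 6.25 = 3.0092593

3.0092593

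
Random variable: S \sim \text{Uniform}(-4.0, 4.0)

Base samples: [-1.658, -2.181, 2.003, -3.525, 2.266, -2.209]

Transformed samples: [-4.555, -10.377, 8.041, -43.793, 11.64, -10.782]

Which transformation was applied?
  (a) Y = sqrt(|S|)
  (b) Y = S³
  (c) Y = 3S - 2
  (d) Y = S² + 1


Checking option (b) Y = S³:
  S = -1.658 -> Y = -4.555 ✓
  S = -2.181 -> Y = -10.377 ✓
  S = 2.003 -> Y = 8.041 ✓
All samples match this transformation.

(b) S³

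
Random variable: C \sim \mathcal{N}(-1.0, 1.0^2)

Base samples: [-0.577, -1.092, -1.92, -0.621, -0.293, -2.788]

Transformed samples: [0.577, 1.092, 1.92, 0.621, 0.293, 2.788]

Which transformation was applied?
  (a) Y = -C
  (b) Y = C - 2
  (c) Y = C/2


Checking option (a) Y = -C:
  C = -0.577 -> Y = 0.577 ✓
  C = -1.092 -> Y = 1.092 ✓
  C = -1.92 -> Y = 1.92 ✓
All samples match this transformation.

(a) -C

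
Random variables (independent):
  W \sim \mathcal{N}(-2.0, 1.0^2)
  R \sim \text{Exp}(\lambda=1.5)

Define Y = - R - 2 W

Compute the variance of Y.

For independent RVs: Var(aX + bY) = a²Var(X) + b²Var(Y)
Var(W) = 1
Var(R) = 0.44444444
Var(Y) = (-2)²*1 + (-1)²*0.44444444
= 4*1 + 1*0.44444444 = 4.4444444

4.4444444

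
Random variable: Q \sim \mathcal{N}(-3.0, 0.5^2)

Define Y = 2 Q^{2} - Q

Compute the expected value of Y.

E[Y] = 2*E[Q²] - 1*E[Q]
E[Q] = -3
E[Q²] = Var(Q) + (E[Q])² = 0.25 + 9 = 9.25
E[Y] = 2*9.25 - 1*(-3) = 21.5

21.5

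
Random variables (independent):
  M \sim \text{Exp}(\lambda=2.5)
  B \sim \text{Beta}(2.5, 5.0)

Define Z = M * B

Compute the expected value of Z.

For independent RVs: E[XY] = E[X]*E[Y]
E[M] = 0.4
E[B] = 0.33333333
E[Z] = 0.4 * 0.33333333 = 0.13333333

0.13333333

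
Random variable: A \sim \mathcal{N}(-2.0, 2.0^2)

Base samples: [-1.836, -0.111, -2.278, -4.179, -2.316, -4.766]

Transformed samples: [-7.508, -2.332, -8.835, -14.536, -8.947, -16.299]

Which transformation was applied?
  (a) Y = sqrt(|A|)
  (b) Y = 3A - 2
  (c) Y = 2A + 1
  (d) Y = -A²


Checking option (b) Y = 3A - 2:
  A = -1.836 -> Y = -7.508 ✓
  A = -0.111 -> Y = -2.332 ✓
  A = -2.278 -> Y = -8.835 ✓
All samples match this transformation.

(b) 3A - 2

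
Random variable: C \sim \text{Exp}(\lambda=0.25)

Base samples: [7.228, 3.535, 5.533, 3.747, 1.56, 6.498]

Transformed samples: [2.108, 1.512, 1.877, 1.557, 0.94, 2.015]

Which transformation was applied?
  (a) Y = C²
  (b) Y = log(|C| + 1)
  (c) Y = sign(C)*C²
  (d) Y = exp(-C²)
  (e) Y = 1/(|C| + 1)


Checking option (b) Y = log(|C| + 1):
  C = 7.228 -> Y = 2.108 ✓
  C = 3.535 -> Y = 1.512 ✓
  C = 5.533 -> Y = 1.877 ✓
All samples match this transformation.

(b) log(|C| + 1)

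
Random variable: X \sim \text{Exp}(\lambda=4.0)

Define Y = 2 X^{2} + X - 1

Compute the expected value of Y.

E[Y] = 2*E[X²] + 1*E[X] - 1
E[X] = 0.25
E[X²] = Var(X) + (E[X])² = 0.0625 + 0.0625 = 0.125
E[Y] = 2*0.125 + 1*0.25 - 1 = -0.5

-0.5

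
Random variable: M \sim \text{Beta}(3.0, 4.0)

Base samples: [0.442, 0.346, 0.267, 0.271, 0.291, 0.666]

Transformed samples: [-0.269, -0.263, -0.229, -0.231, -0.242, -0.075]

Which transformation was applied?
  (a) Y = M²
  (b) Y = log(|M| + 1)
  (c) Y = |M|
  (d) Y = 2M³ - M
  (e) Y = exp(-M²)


Checking option (d) Y = 2M³ - M:
  M = 0.442 -> Y = -0.269 ✓
  M = 0.346 -> Y = -0.263 ✓
  M = 0.267 -> Y = -0.229 ✓
All samples match this transformation.

(d) 2M³ - M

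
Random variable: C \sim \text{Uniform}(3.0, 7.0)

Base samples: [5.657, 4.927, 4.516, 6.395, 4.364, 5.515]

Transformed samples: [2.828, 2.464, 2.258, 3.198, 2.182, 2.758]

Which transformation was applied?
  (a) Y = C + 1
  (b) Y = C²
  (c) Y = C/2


Checking option (c) Y = C/2:
  C = 5.657 -> Y = 2.828 ✓
  C = 4.927 -> Y = 2.464 ✓
  C = 4.516 -> Y = 2.258 ✓
All samples match this transformation.

(c) C/2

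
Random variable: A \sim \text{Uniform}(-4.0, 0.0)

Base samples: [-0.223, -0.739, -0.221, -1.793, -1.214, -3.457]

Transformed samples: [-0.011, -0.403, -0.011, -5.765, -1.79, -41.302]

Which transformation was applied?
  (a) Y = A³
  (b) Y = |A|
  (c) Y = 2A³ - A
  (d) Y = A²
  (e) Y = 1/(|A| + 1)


Checking option (a) Y = A³:
  A = -0.223 -> Y = -0.011 ✓
  A = -0.739 -> Y = -0.403 ✓
  A = -0.221 -> Y = -0.011 ✓
All samples match this transformation.

(a) A³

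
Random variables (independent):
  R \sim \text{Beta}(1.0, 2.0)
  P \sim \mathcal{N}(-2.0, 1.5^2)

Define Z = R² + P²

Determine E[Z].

E[Z] = E[R²] + E[P²]
E[R²] = Var(R) + E[R]² = 0.055555556 + 0.11111111 = 0.16666667
E[P²] = Var(P) + E[P]² = 2.25 + 4 = 6.25
E[Z] = 0.16666667 + 6.25 = 6.4166667

6.4166667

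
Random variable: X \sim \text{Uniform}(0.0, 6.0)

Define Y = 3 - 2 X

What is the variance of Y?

For Y = aX + b: Var(Y) = a² * Var(X)
Var(X) = (6 - 0)^2/12 = 3
Var(Y) = (-2)² * 3 = 4 * 3 = 12

12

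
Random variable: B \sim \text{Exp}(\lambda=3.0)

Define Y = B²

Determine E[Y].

E[B²] = Var(B) + (E[B])² = 0.11111111 + 0.11111111 = 0.22222222

0.22222222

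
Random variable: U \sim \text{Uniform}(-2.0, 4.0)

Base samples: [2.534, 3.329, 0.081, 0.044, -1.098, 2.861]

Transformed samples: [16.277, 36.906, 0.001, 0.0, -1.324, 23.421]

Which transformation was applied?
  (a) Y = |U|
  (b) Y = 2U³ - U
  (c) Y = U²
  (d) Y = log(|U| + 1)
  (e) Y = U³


Checking option (e) Y = U³:
  U = 2.534 -> Y = 16.277 ✓
  U = 3.329 -> Y = 36.906 ✓
  U = 0.081 -> Y = 0.001 ✓
All samples match this transformation.

(e) U³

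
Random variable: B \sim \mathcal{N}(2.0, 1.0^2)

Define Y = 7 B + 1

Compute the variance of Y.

For Y = aB + b: Var(Y) = a² * Var(B)
Var(B) = 1.0^2 = 1
Var(Y) = 7² * 1 = 49 * 1 = 49

49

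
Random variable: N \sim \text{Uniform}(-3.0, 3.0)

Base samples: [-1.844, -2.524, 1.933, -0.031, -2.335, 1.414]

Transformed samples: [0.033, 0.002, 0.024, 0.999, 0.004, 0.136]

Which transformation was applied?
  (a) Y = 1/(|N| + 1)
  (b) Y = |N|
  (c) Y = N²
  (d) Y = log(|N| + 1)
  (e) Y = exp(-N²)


Checking option (e) Y = exp(-N²):
  N = -1.844 -> Y = 0.033 ✓
  N = -2.524 -> Y = 0.002 ✓
  N = 1.933 -> Y = 0.024 ✓
All samples match this transformation.

(e) exp(-N²)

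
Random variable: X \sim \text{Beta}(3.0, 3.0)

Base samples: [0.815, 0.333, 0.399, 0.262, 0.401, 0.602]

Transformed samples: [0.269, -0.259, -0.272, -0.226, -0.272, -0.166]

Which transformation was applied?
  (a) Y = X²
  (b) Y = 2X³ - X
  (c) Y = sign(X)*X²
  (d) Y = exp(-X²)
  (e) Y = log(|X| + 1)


Checking option (b) Y = 2X³ - X:
  X = 0.815 -> Y = 0.269 ✓
  X = 0.333 -> Y = -0.259 ✓
  X = 0.399 -> Y = -0.272 ✓
All samples match this transformation.

(b) 2X³ - X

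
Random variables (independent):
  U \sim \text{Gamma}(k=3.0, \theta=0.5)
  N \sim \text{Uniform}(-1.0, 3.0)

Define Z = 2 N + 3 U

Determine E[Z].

E[Z] = 3*E[U] + 2*E[N]
E[U] = 1.5
E[N] = 1
E[Z] = 3*1.5 + 2*1 = 6.5

6.5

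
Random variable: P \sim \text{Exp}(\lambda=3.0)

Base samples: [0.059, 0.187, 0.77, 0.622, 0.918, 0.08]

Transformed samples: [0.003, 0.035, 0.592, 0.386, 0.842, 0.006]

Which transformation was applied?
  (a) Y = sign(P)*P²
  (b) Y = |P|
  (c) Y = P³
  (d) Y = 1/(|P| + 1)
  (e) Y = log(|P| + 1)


Checking option (a) Y = sign(P)*P²:
  P = 0.059 -> Y = 0.003 ✓
  P = 0.187 -> Y = 0.035 ✓
  P = 0.77 -> Y = 0.592 ✓
All samples match this transformation.

(a) sign(P)*P²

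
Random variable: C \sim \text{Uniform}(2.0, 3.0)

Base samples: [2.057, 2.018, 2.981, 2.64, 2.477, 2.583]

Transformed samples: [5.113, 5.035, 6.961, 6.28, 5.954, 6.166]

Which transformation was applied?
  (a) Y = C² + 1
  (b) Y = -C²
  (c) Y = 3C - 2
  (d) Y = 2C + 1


Checking option (d) Y = 2C + 1:
  C = 2.057 -> Y = 5.113 ✓
  C = 2.018 -> Y = 5.035 ✓
  C = 2.981 -> Y = 6.961 ✓
All samples match this transformation.

(d) 2C + 1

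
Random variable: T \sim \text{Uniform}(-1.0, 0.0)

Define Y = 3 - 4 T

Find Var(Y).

For Y = aT + b: Var(Y) = a² * Var(T)
Var(T) = (0 + 1)^2/12 = 0.083333333
Var(Y) = (-4)² * 0.083333333 = 16 * 0.083333333 = 1.3333333

1.3333333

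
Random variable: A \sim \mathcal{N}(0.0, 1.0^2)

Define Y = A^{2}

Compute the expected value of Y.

E[Y] = 1*E[A²]
E[A] = 0
E[A²] = Var(A) + (E[A])² = 1 + 0 = 1
E[Y] = 1*1 = 1

1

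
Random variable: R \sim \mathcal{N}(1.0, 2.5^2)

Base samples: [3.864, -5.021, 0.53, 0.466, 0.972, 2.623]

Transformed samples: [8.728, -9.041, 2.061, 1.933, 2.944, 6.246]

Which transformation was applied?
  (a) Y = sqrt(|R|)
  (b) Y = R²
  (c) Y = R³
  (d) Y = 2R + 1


Checking option (d) Y = 2R + 1:
  R = 3.864 -> Y = 8.728 ✓
  R = -5.021 -> Y = -9.041 ✓
  R = 0.53 -> Y = 2.061 ✓
All samples match this transformation.

(d) 2R + 1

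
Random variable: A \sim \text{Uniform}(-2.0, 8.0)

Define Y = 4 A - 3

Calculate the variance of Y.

For Y = aA + b: Var(Y) = a² * Var(A)
Var(A) = (8 + 2)^2/12 = 8.3333333
Var(Y) = 4² * 8.3333333 = 16 * 8.3333333 = 133.33333

133.33333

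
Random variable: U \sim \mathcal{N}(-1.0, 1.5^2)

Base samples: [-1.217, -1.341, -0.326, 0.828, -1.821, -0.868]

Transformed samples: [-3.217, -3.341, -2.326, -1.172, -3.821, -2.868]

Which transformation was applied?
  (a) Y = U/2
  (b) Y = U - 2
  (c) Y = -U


Checking option (b) Y = U - 2:
  U = -1.217 -> Y = -3.217 ✓
  U = -1.341 -> Y = -3.341 ✓
  U = -0.326 -> Y = -2.326 ✓
All samples match this transformation.

(b) U - 2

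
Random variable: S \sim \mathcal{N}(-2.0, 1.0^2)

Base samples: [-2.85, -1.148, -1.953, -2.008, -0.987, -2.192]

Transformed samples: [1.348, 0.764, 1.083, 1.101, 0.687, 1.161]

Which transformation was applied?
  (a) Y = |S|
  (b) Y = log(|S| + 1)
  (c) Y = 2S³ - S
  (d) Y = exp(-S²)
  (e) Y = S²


Checking option (b) Y = log(|S| + 1):
  S = -2.85 -> Y = 1.348 ✓
  S = -1.148 -> Y = 0.764 ✓
  S = -1.953 -> Y = 1.083 ✓
All samples match this transformation.

(b) log(|S| + 1)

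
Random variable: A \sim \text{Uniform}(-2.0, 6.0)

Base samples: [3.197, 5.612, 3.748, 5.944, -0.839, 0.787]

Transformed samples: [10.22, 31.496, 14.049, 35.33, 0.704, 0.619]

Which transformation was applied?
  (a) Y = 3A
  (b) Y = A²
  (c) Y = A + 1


Checking option (b) Y = A²:
  A = 3.197 -> Y = 10.22 ✓
  A = 5.612 -> Y = 31.496 ✓
  A = 3.748 -> Y = 14.049 ✓
All samples match this transformation.

(b) A²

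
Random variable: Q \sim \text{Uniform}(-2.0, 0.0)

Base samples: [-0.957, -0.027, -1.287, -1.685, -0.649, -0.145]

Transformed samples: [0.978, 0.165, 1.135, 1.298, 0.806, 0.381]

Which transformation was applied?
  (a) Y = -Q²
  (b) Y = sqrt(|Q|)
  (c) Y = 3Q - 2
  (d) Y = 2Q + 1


Checking option (b) Y = sqrt(|Q|):
  Q = -0.957 -> Y = 0.978 ✓
  Q = -0.027 -> Y = 0.165 ✓
  Q = -1.287 -> Y = 1.135 ✓
All samples match this transformation.

(b) sqrt(|Q|)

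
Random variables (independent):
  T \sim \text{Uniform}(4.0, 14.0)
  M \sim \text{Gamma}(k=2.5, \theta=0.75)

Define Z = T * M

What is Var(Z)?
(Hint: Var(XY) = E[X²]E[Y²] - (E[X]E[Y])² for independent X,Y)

Var(XY) = E[X²]E[Y²] - (E[X]E[Y])²
E[T] = 9, Var(T) = 8.3333333
E[M] = 1.875, Var(M) = 1.40625
E[T²] = 8.3333333 + 9² = 89.333333
E[M²] = 1.40625 + 1.875² = 4.921875
Var(Z) = 89.333333*4.921875 - (9*1.875)²
= 439.6875 - 284.76562 = 154.92188

154.92188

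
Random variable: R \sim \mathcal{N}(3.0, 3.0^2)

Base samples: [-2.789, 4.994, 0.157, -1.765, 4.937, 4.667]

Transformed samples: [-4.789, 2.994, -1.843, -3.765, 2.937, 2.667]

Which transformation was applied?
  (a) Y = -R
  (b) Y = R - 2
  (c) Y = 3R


Checking option (b) Y = R - 2:
  R = -2.789 -> Y = -4.789 ✓
  R = 4.994 -> Y = 2.994 ✓
  R = 0.157 -> Y = -1.843 ✓
All samples match this transformation.

(b) R - 2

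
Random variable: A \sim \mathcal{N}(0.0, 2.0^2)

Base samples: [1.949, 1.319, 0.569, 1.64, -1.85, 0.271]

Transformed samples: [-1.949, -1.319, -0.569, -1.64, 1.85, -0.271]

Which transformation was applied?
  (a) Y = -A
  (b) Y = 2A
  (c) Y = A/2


Checking option (a) Y = -A:
  A = 1.949 -> Y = -1.949 ✓
  A = 1.319 -> Y = -1.319 ✓
  A = 0.569 -> Y = -0.569 ✓
All samples match this transformation.

(a) -A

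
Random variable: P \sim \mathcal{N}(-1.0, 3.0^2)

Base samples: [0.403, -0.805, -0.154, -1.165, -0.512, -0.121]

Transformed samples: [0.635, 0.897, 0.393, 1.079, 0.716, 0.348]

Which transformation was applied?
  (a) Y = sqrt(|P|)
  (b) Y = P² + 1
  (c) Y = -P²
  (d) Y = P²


Checking option (a) Y = sqrt(|P|):
  P = 0.403 -> Y = 0.635 ✓
  P = -0.805 -> Y = 0.897 ✓
  P = -0.154 -> Y = 0.393 ✓
All samples match this transformation.

(a) sqrt(|P|)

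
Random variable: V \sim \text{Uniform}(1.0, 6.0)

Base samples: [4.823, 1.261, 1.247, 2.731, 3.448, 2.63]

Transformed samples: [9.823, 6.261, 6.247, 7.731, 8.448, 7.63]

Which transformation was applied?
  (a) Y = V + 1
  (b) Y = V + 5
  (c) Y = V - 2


Checking option (b) Y = V + 5:
  V = 4.823 -> Y = 9.823 ✓
  V = 1.261 -> Y = 6.261 ✓
  V = 1.247 -> Y = 6.247 ✓
All samples match this transformation.

(b) V + 5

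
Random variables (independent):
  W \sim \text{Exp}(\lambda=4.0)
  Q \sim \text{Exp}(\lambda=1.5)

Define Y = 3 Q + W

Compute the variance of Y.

For independent RVs: Var(aX + bY) = a²Var(X) + b²Var(Y)
Var(W) = 0.0625
Var(Q) = 0.44444444
Var(Y) = 1²*0.0625 + 3²*0.44444444
= 1*0.0625 + 9*0.44444444 = 4.0625

4.0625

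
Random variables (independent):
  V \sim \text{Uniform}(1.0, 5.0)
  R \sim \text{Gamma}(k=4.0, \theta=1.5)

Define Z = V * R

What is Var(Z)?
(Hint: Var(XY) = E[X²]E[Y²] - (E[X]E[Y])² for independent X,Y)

Var(XY) = E[X²]E[Y²] - (E[X]E[Y])²
E[V] = 3, Var(V) = 1.3333333
E[R] = 6, Var(R) = 9
E[V²] = 1.3333333 + 3² = 10.333333
E[R²] = 9 + 6² = 45
Var(Z) = 10.333333*45 - (3*6)²
= 465 - 324 = 141

141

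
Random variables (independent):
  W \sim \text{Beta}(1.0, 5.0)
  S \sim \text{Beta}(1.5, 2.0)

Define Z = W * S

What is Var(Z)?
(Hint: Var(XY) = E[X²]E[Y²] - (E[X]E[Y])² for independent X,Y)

Var(XY) = E[X²]E[Y²] - (E[X]E[Y])²
E[W] = 0.16666667, Var(W) = 0.01984127
E[S] = 0.42857143, Var(S) = 0.054421769
E[W²] = 0.01984127 + 0.16666667² = 0.047619048
E[S²] = 0.054421769 + 0.42857143² = 0.23809524
Var(Z) = 0.047619048*0.23809524 - (0.16666667*0.42857143)²
= 0.011337868 - 0.0051020408 = 0.0062358277

0.0062358277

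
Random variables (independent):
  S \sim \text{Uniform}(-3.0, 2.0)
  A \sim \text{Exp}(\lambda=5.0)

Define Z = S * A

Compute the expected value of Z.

For independent RVs: E[XY] = E[X]*E[Y]
E[S] = -0.5
E[A] = 0.2
E[Z] = -0.5 * 0.2 = -0.1

-0.1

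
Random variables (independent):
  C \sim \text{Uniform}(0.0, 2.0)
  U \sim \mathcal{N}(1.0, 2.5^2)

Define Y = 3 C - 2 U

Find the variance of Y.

For independent RVs: Var(aX + bY) = a²Var(X) + b²Var(Y)
Var(C) = 0.33333333
Var(U) = 6.25
Var(Y) = 3²*0.33333333 + (-2)²*6.25
= 9*0.33333333 + 4*6.25 = 28

28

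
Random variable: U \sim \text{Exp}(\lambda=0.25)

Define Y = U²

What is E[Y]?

E[U²] = Var(U) + (E[U])² = 16 + 16 = 32

32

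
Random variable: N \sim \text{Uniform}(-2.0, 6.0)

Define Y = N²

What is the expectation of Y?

E[N²] = Var(N) + (E[N])² = 5.3333333 + 4 = 9.3333333

9.3333333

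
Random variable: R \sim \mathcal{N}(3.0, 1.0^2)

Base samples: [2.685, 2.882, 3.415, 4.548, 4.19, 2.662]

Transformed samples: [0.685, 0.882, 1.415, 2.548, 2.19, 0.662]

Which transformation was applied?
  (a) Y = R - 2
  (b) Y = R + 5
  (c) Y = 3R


Checking option (a) Y = R - 2:
  R = 2.685 -> Y = 0.685 ✓
  R = 2.882 -> Y = 0.882 ✓
  R = 3.415 -> Y = 1.415 ✓
All samples match this transformation.

(a) R - 2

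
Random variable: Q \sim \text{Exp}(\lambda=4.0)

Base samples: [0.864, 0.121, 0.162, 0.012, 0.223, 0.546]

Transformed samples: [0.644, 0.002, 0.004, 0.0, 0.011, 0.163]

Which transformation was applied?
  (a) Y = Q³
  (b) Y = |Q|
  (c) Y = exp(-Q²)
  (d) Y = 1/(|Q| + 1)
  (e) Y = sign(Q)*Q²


Checking option (a) Y = Q³:
  Q = 0.864 -> Y = 0.644 ✓
  Q = 0.121 -> Y = 0.002 ✓
  Q = 0.162 -> Y = 0.004 ✓
All samples match this transformation.

(a) Q³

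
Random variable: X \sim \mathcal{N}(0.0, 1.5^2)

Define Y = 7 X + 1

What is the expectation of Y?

For Y = 7X + 1:
E[Y] = 7 * E[X] + 1
E[X] = 0.0 = 0
E[Y] = 7 * 0 + 1 = 1

1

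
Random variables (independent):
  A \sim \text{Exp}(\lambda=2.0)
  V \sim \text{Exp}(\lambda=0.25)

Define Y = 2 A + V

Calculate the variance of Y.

For independent RVs: Var(aX + bY) = a²Var(X) + b²Var(Y)
Var(A) = 0.25
Var(V) = 16
Var(Y) = 2²*0.25 + 1²*16
= 4*0.25 + 1*16 = 17

17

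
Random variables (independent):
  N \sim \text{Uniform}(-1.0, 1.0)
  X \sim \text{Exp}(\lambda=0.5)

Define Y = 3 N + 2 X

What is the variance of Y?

For independent RVs: Var(aX + bY) = a²Var(X) + b²Var(Y)
Var(N) = 0.33333333
Var(X) = 4
Var(Y) = 3²*0.33333333 + 2²*4
= 9*0.33333333 + 4*4 = 19

19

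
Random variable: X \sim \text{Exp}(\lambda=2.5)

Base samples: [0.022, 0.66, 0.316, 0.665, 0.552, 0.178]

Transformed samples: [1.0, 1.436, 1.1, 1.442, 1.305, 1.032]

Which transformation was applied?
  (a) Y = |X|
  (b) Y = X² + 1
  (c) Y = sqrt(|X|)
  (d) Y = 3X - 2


Checking option (b) Y = X² + 1:
  X = 0.022 -> Y = 1.0 ✓
  X = 0.66 -> Y = 1.436 ✓
  X = 0.316 -> Y = 1.1 ✓
All samples match this transformation.

(b) X² + 1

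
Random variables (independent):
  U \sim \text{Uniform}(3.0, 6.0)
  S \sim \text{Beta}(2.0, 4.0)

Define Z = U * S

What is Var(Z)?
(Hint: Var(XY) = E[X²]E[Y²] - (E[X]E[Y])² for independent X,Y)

Var(XY) = E[X²]E[Y²] - (E[X]E[Y])²
E[U] = 4.5, Var(U) = 0.75
E[S] = 0.33333333, Var(S) = 0.031746032
E[U²] = 0.75 + 4.5² = 21
E[S²] = 0.031746032 + 0.33333333² = 0.14285714
Var(Z) = 21*0.14285714 - (4.5*0.33333333)²
= 3 - 2.25 = 0.75

0.75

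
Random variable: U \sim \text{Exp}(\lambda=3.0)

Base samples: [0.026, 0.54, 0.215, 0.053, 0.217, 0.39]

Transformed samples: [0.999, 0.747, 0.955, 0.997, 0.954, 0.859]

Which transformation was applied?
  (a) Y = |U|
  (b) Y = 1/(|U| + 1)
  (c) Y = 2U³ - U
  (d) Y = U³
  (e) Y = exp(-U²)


Checking option (e) Y = exp(-U²):
  U = 0.026 -> Y = 0.999 ✓
  U = 0.54 -> Y = 0.747 ✓
  U = 0.215 -> Y = 0.955 ✓
All samples match this transformation.

(e) exp(-U²)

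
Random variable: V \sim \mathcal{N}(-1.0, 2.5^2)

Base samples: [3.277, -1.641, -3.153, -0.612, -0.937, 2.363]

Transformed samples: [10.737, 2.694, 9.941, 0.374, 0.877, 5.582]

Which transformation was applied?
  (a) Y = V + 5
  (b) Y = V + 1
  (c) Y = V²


Checking option (c) Y = V²:
  V = 3.277 -> Y = 10.737 ✓
  V = -1.641 -> Y = 2.694 ✓
  V = -3.153 -> Y = 9.941 ✓
All samples match this transformation.

(c) V²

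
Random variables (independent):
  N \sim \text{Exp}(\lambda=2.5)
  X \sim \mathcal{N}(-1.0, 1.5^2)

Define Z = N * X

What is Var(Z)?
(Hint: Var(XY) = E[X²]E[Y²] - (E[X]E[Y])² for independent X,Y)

Var(XY) = E[X²]E[Y²] - (E[X]E[Y])²
E[N] = 0.4, Var(N) = 0.16
E[X] = -1, Var(X) = 2.25
E[N²] = 0.16 + 0.4² = 0.32
E[X²] = 2.25 + (-1)² = 3.25
Var(Z) = 0.32*3.25 - (0.4*(-1))²
= 1.04 - 0.16 = 0.88

0.88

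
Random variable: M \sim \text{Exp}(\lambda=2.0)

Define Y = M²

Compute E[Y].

E[M²] = Var(M) + (E[M])² = 0.25 + 0.25 = 0.5

0.5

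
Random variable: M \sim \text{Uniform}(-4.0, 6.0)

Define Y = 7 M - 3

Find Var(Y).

For Y = aM + b: Var(Y) = a² * Var(M)
Var(M) = (6 + 4)^2/12 = 8.3333333
Var(Y) = 7² * 8.3333333 = 49 * 8.3333333 = 408.33333

408.33333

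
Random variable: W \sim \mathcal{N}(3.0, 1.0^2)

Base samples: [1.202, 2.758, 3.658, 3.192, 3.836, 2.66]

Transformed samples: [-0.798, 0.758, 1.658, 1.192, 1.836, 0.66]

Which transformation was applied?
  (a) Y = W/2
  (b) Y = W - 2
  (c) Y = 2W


Checking option (b) Y = W - 2:
  W = 1.202 -> Y = -0.798 ✓
  W = 2.758 -> Y = 0.758 ✓
  W = 3.658 -> Y = 1.658 ✓
All samples match this transformation.

(b) W - 2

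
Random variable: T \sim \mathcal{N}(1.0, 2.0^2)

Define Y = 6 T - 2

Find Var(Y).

For Y = aT + b: Var(Y) = a² * Var(T)
Var(T) = 2.0^2 = 4
Var(Y) = 6² * 4 = 36 * 4 = 144

144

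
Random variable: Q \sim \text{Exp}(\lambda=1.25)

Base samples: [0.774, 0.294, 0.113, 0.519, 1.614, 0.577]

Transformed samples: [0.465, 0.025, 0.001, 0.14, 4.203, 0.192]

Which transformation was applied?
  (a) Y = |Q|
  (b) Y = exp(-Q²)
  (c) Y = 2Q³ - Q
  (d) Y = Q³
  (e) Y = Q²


Checking option (d) Y = Q³:
  Q = 0.774 -> Y = 0.465 ✓
  Q = 0.294 -> Y = 0.025 ✓
  Q = 0.113 -> Y = 0.001 ✓
All samples match this transformation.

(d) Q³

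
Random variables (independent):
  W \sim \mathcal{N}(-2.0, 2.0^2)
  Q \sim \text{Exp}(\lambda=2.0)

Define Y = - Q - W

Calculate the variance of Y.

For independent RVs: Var(aX + bY) = a²Var(X) + b²Var(Y)
Var(W) = 4
Var(Q) = 0.25
Var(Y) = (-1)²*4 + (-1)²*0.25
= 1*4 + 1*0.25 = 4.25

4.25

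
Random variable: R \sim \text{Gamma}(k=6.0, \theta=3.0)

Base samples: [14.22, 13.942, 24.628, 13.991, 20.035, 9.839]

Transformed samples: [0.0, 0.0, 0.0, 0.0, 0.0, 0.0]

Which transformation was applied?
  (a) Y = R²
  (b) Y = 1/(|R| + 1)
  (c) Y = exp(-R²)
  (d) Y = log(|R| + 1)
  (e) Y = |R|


Checking option (c) Y = exp(-R²):
  R = 14.22 -> Y = 0.0 ✓
  R = 13.942 -> Y = 0.0 ✓
  R = 24.628 -> Y = 0.0 ✓
All samples match this transformation.

(c) exp(-R²)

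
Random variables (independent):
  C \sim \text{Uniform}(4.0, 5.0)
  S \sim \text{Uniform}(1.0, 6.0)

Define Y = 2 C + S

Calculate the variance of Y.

For independent RVs: Var(aX + bY) = a²Var(X) + b²Var(Y)
Var(C) = 0.083333333
Var(S) = 2.0833333
Var(Y) = 2²*0.083333333 + 1²*2.0833333
= 4*0.083333333 + 1*2.0833333 = 2.4166667

2.4166667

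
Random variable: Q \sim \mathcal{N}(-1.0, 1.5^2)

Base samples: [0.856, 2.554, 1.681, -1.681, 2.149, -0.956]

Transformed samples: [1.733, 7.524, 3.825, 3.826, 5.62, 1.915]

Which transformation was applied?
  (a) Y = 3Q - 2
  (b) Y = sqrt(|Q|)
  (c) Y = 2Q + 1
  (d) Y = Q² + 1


Checking option (d) Y = Q² + 1:
  Q = 0.856 -> Y = 1.733 ✓
  Q = 2.554 -> Y = 7.524 ✓
  Q = 1.681 -> Y = 3.825 ✓
All samples match this transformation.

(d) Q² + 1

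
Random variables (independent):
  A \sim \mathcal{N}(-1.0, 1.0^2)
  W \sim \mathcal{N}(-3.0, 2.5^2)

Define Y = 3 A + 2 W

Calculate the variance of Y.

For independent RVs: Var(aX + bY) = a²Var(X) + b²Var(Y)
Var(A) = 1
Var(W) = 6.25
Var(Y) = 3²*1 + 2²*6.25
= 9*1 + 4*6.25 = 34

34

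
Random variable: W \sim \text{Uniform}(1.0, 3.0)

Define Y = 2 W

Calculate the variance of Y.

For Y = aW + b: Var(Y) = a² * Var(W)
Var(W) = (3 - 1)^2/12 = 0.33333333
Var(Y) = 2² * 0.33333333 = 4 * 0.33333333 = 1.3333333

1.3333333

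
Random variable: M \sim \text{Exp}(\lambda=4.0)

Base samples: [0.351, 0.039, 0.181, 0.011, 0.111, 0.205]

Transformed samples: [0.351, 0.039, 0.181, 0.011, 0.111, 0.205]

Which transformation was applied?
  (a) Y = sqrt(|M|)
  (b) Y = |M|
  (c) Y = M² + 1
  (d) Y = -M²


Checking option (b) Y = |M|:
  M = 0.351 -> Y = 0.351 ✓
  M = 0.039 -> Y = 0.039 ✓
  M = 0.181 -> Y = 0.181 ✓
All samples match this transformation.

(b) |M|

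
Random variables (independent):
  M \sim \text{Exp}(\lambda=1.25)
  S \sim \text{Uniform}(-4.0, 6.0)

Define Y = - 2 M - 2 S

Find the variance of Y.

For independent RVs: Var(aX + bY) = a²Var(X) + b²Var(Y)
Var(M) = 0.64
Var(S) = 8.3333333
Var(Y) = (-2)²*0.64 + (-2)²*8.3333333
= 4*0.64 + 4*8.3333333 = 35.893333

35.893333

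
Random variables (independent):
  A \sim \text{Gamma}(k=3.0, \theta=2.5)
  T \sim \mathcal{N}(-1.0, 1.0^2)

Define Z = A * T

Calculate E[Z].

For independent RVs: E[XY] = E[X]*E[Y]
E[A] = 7.5
E[T] = -1
E[Z] = 7.5 * (-1) = -7.5

-7.5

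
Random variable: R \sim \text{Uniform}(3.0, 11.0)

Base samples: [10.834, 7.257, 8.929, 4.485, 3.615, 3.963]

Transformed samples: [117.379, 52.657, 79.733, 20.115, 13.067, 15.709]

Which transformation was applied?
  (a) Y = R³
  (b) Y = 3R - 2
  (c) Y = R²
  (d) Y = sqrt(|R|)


Checking option (c) Y = R²:
  R = 10.834 -> Y = 117.379 ✓
  R = 7.257 -> Y = 52.657 ✓
  R = 8.929 -> Y = 79.733 ✓
All samples match this transformation.

(c) R²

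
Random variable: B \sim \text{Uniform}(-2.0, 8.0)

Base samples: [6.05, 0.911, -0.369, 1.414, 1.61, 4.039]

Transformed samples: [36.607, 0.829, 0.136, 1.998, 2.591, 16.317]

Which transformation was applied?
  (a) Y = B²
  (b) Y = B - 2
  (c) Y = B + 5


Checking option (a) Y = B²:
  B = 6.05 -> Y = 36.607 ✓
  B = 0.911 -> Y = 0.829 ✓
  B = -0.369 -> Y = 0.136 ✓
All samples match this transformation.

(a) B²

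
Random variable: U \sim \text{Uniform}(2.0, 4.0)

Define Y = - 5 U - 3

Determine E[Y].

For Y = -5U - 3:
E[Y] = -5 * E[U] - 3
E[U] = (2 + 4)/2 = 3
E[Y] = -5 * 3 - 3 = -18

-18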